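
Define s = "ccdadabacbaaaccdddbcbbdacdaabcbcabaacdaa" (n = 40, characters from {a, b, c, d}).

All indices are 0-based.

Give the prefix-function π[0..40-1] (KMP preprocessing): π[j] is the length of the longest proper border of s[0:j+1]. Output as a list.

[0, 1, 0, 0, 0, 0, 0, 0, 1, 0, 0, 0, 0, 1, 2, 3, 0, 0, 0, 1, 0, 0, 0, 0, 1, 0, 0, 0, 0, 1, 0, 1, 0, 0, 0, 0, 1, 0, 0, 0]

π[0] = 0
j=1 s[j]='c': π[1]=1 (border 'c')
j=2 s[j]='d': k: 1→0; π[2]=0 (border '')
j=3 s[j]='a': π[3]=0 (border '')
j=4 s[j]='d': π[4]=0 (border '')
j=5 s[j]='a': π[5]=0 (border '')
j=6 s[j]='b': π[6]=0 (border '')
j=7 s[j]='a': π[7]=0 (border '')
j=8 s[j]='c': π[8]=1 (border 'c')
j=9 s[j]='b': k: 1→0; π[9]=0 (border '')
j=10 s[j]='a': π[10]=0 (border '')
j=11 s[j]='a': π[11]=0 (border '')
j=12 s[j]='a': π[12]=0 (border '')
j=13 s[j]='c': π[13]=1 (border 'c')
j=14 s[j]='c': π[14]=2 (border 'cc')
j=15 s[j]='d': π[15]=3 (border 'ccd')
j=16 s[j]='d': k: 3→0; π[16]=0 (border '')
j=17 s[j]='d': π[17]=0 (border '')
j=18 s[j]='b': π[18]=0 (border '')
j=19 s[j]='c': π[19]=1 (border 'c')
j=20 s[j]='b': k: 1→0; π[20]=0 (border '')
j=21 s[j]='b': π[21]=0 (border '')
j=22 s[j]='d': π[22]=0 (border '')
j=23 s[j]='a': π[23]=0 (border '')
j=24 s[j]='c': π[24]=1 (border 'c')
j=25 s[j]='d': k: 1→0; π[25]=0 (border '')
j=26 s[j]='a': π[26]=0 (border '')
j=27 s[j]='a': π[27]=0 (border '')
j=28 s[j]='b': π[28]=0 (border '')
j=29 s[j]='c': π[29]=1 (border 'c')
j=30 s[j]='b': k: 1→0; π[30]=0 (border '')
j=31 s[j]='c': π[31]=1 (border 'c')
j=32 s[j]='a': k: 1→0; π[32]=0 (border '')
j=33 s[j]='b': π[33]=0 (border '')
j=34 s[j]='a': π[34]=0 (border '')
j=35 s[j]='a': π[35]=0 (border '')
j=36 s[j]='c': π[36]=1 (border 'c')
j=37 s[j]='d': k: 1→0; π[37]=0 (border '')
j=38 s[j]='a': π[38]=0 (border '')
j=39 s[j]='a': π[39]=0 (border '')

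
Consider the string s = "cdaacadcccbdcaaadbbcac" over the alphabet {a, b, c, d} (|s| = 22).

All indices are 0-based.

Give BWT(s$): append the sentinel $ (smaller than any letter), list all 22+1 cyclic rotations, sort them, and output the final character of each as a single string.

rank  rotation                 last
    0  $cdaacadcccbdcaaadbbcac  c
    1  aaadbbcac$cdaacadcccbdc  c
    2  aacadcccbdcaaadbbcac$cd  d
    3  aadbbcac$cdaacadcccbdca  a
    4  ac$cdaacadcccbdcaaadbbc  c
    5  acadcccbdcaaadbbcac$cda  a
    6  adbbcac$cdaacadcccbdcaa  a
    7  adcccbdcaaadbbcac$cdaac  c
    8  bbcac$cdaacadcccbdcaaad  d
    9  bcac$cdaacadcccbdcaaadb  b
   10  bdcaaadbbcac$cdaacadccc  c
   11  c$cdaacadcccbdcaaadbbca  a
   12  caaadbbcac$cdaacadcccbd  d
   13  cac$cdaacadcccbdcaaadbb  b
   14  cadcccbdcaaadbbcac$cdaa  a
   15  cbdcaaadbbcac$cdaacadcc  c
   16  ccbdcaaadbbcac$cdaacadc  c
   17  cccbdcaaadbbcac$cdaacad  d
   18  cdaacadcccbdcaaadbbcac$  $
   19  daacadcccbdcaaadbbcac$c  c
   20  dbbcac$cdaacadcccbdcaaa  a
   21  dcaaadbbcac$cdaacadcccb  b
   22  dcccbdcaaadbbcac$cdaaca  a

ccdacaacdbcadbaccd$caba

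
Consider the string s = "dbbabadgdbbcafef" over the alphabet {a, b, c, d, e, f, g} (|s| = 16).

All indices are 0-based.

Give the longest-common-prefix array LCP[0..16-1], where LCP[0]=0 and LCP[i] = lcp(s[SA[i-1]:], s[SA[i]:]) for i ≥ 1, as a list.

sorted suffixes:
  #0 SA[0]=3  'abadgdbbcafef'
  #1 SA[1]=5  'adgdbbcafef'
  #2 SA[2]=12  'afef'
  #3 SA[3]=2  'babadgdbbcafef'
  #4 SA[4]=4  'badgdbbcafef'
  #5 SA[5]=1  'bbabadgdbbcafef'
  #6 SA[6]=9  'bbcafef'
  #7 SA[7]=10  'bcafef'
  #8 SA[8]=11  'cafef'
  #9 SA[9]=0  'dbbabadgdbbcafef'
  #10 SA[10]=8  'dbbcafef'
  #11 SA[11]=6  'dgdbbcafef'
  #12 SA[12]=14  'ef'
  #13 SA[13]=15  'f'
  #14 SA[14]=13  'fef'
  #15 SA[15]=7  'gdbbcafef'

SA = [3, 5, 12, 2, 4, 1, 9, 10, 11, 0, 8, 6, 14, 15, 13, 7]
[i] adj suffixes → lcp
  [1] 3/5 → 1 ('a')
  [2] 5/12 → 1 ('a')
  [3] 12/2 → 0 ('')
  [4] 2/4 → 2 ('ba')
  [5] 4/1 → 1 ('b')
  [6] 1/9 → 2 ('bb')
  [7] 9/10 → 1 ('b')
  [8] 10/11 → 0 ('')
  [9] 11/0 → 0 ('')
  [10] 0/8 → 3 ('dbb')
  [11] 8/6 → 1 ('d')
  [12] 6/14 → 0 ('')
  [13] 14/15 → 0 ('')
  [14] 15/13 → 1 ('f')
  [15] 13/7 → 0 ('')

[0, 1, 1, 0, 2, 1, 2, 1, 0, 0, 3, 1, 0, 0, 1, 0]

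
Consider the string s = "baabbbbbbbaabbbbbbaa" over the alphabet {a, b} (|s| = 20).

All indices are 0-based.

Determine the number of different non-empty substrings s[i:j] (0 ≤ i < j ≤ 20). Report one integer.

sorted suffixes:
  #0 SA[0]=19  'a'
  #1 SA[1]=18  'aa'
  #2 SA[2]=10  'aabbbbbbaa'
  #3 SA[3]=1  'aabbbbbbbaabbbbbbaa'
  #4 SA[4]=11  'abbbbbbaa'
  #5 SA[5]=2  'abbbbbbbaabbbbbbaa'
  #6 SA[6]=17  'baa'
  #7 SA[7]=9  'baabbbbbbaa'
  #8 SA[8]=0  'baabbbbbbbaabbbbbbaa'
  #9 SA[9]=16  'bbaa'
  #10 SA[10]=8  'bbaabbbbbbaa'
  #11 SA[11]=15  'bbbaa'
  #12 SA[12]=7  'bbbaabbbbbbaa'
  #13 SA[13]=14  'bbbbaa'
  #14 SA[14]=6  'bbbbaabbbbbbaa'
  #15 SA[15]=13  'bbbbbaa'
  #16 SA[16]=5  'bbbbbaabbbbbbaa'
  #17 SA[17]=12  'bbbbbbaa'
  #18 SA[18]=4  'bbbbbbaabbbbbbaa'
  #19 SA[19]=3  'bbbbbbbaabbbbbbaa'

SA = [19, 18, 10, 1, 11, 2, 17, 9, 0, 16, 8, 15, 7, 14, 6, 13, 5, 12, 4, 3]
[i] adj suffixes → lcp
  [1] 19/18 → 1 ('a')
  [2] 18/10 → 2 ('aa')
  [3] 10/1 → 8 ('aabbbbbb')
  [4] 1/11 → 1 ('a')
  [5] 11/2 → 7 ('abbbbbb')
  [6] 2/17 → 0 ('')
  [7] 17/9 → 3 ('baa')
  [8] 9/0 → 9 ('baabbbbbb')
  [9] 0/16 → 1 ('b')
  [10] 16/8 → 4 ('bbaa')
  [11] 8/15 → 2 ('bb')
  [12] 15/7 → 5 ('bbbaa')
  [13] 7/14 → 3 ('bbb')
  [14] 14/6 → 6 ('bbbbaa')
  [15] 6/13 → 4 ('bbbb')
  [16] 13/5 → 7 ('bbbbbaa')
  [17] 5/12 → 5 ('bbbbb')
  [18] 12/4 → 8 ('bbbbbbaa')
  [19] 4/3 → 6 ('bbbbbb')

n(n+1)/2 = 20·21/2 = 210
Σ LCP = 0 + 1 + 2 + 8 + 1 + 7 + 0 + 3 + 9 + 1 + 4 + 2 + 5 + 3 + 6 + 4 + 7 + 5 + 8 + 6 = 82
distinct = 210 − 82 = 128

128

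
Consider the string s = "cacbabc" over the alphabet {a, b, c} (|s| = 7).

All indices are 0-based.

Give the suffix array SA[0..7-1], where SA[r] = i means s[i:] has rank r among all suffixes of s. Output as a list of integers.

[4, 1, 3, 5, 6, 0, 2]

rank | idx | suffix
   0 |   4 | abc
   1 |   1 | acbabc
   2 |   3 | babc
   3 |   5 | bc
   4 |   6 | c
   5 |   0 | cacbabc
   6 |   2 | cbabc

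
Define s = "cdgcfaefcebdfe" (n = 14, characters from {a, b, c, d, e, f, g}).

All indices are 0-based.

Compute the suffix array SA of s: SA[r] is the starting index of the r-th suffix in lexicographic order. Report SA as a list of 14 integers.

[5, 10, 0, 8, 3, 11, 1, 13, 9, 6, 4, 7, 12, 2]

sorted suffixes:
  #0 SA[0]=5  'aefcebdfe'
  #1 SA[1]=10  'bdfe'
  #2 SA[2]=0  'cdgcfaefcebdfe'
  #3 SA[3]=8  'cebdfe'
  #4 SA[4]=3  'cfaefcebdfe'
  #5 SA[5]=11  'dfe'
  #6 SA[6]=1  'dgcfaefcebdfe'
  #7 SA[7]=13  'e'
  #8 SA[8]=9  'ebdfe'
  #9 SA[9]=6  'efcebdfe'
  #10 SA[10]=4  'faefcebdfe'
  #11 SA[11]=7  'fcebdfe'
  #12 SA[12]=12  'fe'
  #13 SA[13]=2  'gcfaefcebdfe'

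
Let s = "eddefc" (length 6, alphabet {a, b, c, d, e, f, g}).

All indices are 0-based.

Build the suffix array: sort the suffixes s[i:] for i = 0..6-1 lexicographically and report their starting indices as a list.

rank | idx | suffix
   0 |   5 | c
   1 |   1 | ddefc
   2 |   2 | defc
   3 |   0 | eddefc
   4 |   3 | efc
   5 |   4 | fc

[5, 1, 2, 0, 3, 4]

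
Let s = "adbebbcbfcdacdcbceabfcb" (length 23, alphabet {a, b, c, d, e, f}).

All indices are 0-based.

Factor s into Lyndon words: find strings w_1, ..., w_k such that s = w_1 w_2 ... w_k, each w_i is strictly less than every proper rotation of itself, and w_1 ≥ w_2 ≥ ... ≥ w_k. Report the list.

["adbebbcbfcd", "acdcbce", "abfcb"]

emit factor 1: 'adbebbcbfcd' (i=0, period=11)
emit factor 2: 'acdcbce' (i=11, period=7)
emit factor 3: 'abfcb' (i=18, period=5)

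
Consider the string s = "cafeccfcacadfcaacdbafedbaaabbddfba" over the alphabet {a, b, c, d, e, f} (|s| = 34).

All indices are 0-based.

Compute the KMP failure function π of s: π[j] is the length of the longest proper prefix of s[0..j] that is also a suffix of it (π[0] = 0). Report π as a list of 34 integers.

[0, 0, 0, 0, 1, 1, 0, 1, 2, 1, 2, 0, 0, 1, 2, 0, 1, 0, 0, 0, 0, 0, 0, 0, 0, 0, 0, 0, 0, 0, 0, 0, 0, 0]

π[0] = 0
j=1 s[j]='a': π[1]=0 (border '')
j=2 s[j]='f': π[2]=0 (border '')
j=3 s[j]='e': π[3]=0 (border '')
j=4 s[j]='c': π[4]=1 (border 'c')
j=5 s[j]='c': k: 1→0; π[5]=1 (border 'c')
j=6 s[j]='f': k: 1→0; π[6]=0 (border '')
j=7 s[j]='c': π[7]=1 (border 'c')
j=8 s[j]='a': π[8]=2 (border 'ca')
j=9 s[j]='c': k: 2→0; π[9]=1 (border 'c')
j=10 s[j]='a': π[10]=2 (border 'ca')
j=11 s[j]='d': k: 2→0; π[11]=0 (border '')
j=12 s[j]='f': π[12]=0 (border '')
j=13 s[j]='c': π[13]=1 (border 'c')
j=14 s[j]='a': π[14]=2 (border 'ca')
j=15 s[j]='a': k: 2→0; π[15]=0 (border '')
j=16 s[j]='c': π[16]=1 (border 'c')
j=17 s[j]='d': k: 1→0; π[17]=0 (border '')
j=18 s[j]='b': π[18]=0 (border '')
j=19 s[j]='a': π[19]=0 (border '')
j=20 s[j]='f': π[20]=0 (border '')
j=21 s[j]='e': π[21]=0 (border '')
j=22 s[j]='d': π[22]=0 (border '')
j=23 s[j]='b': π[23]=0 (border '')
j=24 s[j]='a': π[24]=0 (border '')
j=25 s[j]='a': π[25]=0 (border '')
j=26 s[j]='a': π[26]=0 (border '')
j=27 s[j]='b': π[27]=0 (border '')
j=28 s[j]='b': π[28]=0 (border '')
j=29 s[j]='d': π[29]=0 (border '')
j=30 s[j]='d': π[30]=0 (border '')
j=31 s[j]='f': π[31]=0 (border '')
j=32 s[j]='b': π[32]=0 (border '')
j=33 s[j]='a': π[33]=0 (border '')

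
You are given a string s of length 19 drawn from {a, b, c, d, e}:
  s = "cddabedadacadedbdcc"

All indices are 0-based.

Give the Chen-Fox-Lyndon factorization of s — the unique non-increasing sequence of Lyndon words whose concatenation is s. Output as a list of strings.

emit factor 1: 'cdd' (i=0, period=3)
emit factor 2: 'abedadacadedbdcc' (i=3, period=16)

["cdd", "abedadacadedbdcc"]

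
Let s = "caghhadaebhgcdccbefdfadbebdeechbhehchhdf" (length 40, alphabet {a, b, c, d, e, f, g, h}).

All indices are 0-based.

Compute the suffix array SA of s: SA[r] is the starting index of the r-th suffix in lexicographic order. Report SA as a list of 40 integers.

[5, 21, 7, 1, 25, 23, 16, 31, 9, 0, 15, 14, 12, 29, 35, 6, 22, 13, 26, 38, 19, 24, 8, 28, 27, 17, 33, 39, 20, 18, 11, 2, 4, 30, 34, 37, 32, 10, 3, 36]

rank | idx | suffix
   0 |   5 | adaebhgcdccbefdfadbebdeechbhehchhdf
   1 |  21 | adbebdeechbhehchhdf
   2 |   7 | aebhgcdccbefdfadbebdeechbhehchhdf
   3 |   1 | aghhadaebhgcdccbefdfadbebdeechbhehchhdf
   4 |  25 | bdeechbhehchhdf
   5 |  23 | bebdeechbhehchhdf
   6 |  16 | befdfadbebdeechbhehchhdf
   7 |  31 | bhehchhdf
   8 |   9 | bhgcdccbefdfadbebdeechbhehchhdf
   9 |   0 | caghhadaebhgcdccbefdfadbebdeechbhehchhdf
  10 |  15 | cbefdfadbebdeechbhehchhdf
  11 |  14 | ccbefdfadbebdeechbhehchhdf
  12 |  12 | cdccbefdfadbebdeechbhehchhdf
  13 |  29 | chbhehchhdf
  14 |  35 | chhdf
  15 |   6 | daebhgcdccbefdfadbebdeechbhehchhdf
  16 |  22 | dbebdeechbhehchhdf
  17 |  13 | dccbefdfadbebdeechbhehchhdf
  18 |  26 | deechbhehchhdf
  19 |  38 | df
  20 |  19 | dfadbebdeechbhehchhdf
  21 |  24 | ebdeechbhehchhdf
  22 |   8 | ebhgcdccbefdfadbebdeechbhehchhdf
  23 |  28 | echbhehchhdf
  24 |  27 | eechbhehchhdf
  25 |  17 | efdfadbebdeechbhehchhdf
  26 |  33 | ehchhdf
  27 |  39 | f
  28 |  20 | fadbebdeechbhehchhdf
  29 |  18 | fdfadbebdeechbhehchhdf
  30 |  11 | gcdccbefdfadbebdeechbhehchhdf
  31 |   2 | ghhadaebhgcdccbefdfadbebdeechbhehchhdf
  32 |   4 | hadaebhgcdccbefdfadbebdeechbhehchhdf
  33 |  30 | hbhehchhdf
  34 |  34 | hchhdf
  35 |  37 | hdf
  36 |  32 | hehchhdf
  37 |  10 | hgcdccbefdfadbebdeechbhehchhdf
  38 |   3 | hhadaebhgcdccbefdfadbebdeechbhehchhdf
  39 |  36 | hhdf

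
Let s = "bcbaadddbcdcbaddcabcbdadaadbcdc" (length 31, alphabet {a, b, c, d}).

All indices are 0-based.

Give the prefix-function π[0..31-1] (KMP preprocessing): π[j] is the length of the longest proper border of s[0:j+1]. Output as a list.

π[0] = 0
j=1 s[j]='c': π[1]=0 (border '')
j=2 s[j]='b': π[2]=1 (border 'b')
j=3 s[j]='a': k: 1→0; π[3]=0 (border '')
j=4 s[j]='a': π[4]=0 (border '')
j=5 s[j]='d': π[5]=0 (border '')
j=6 s[j]='d': π[6]=0 (border '')
j=7 s[j]='d': π[7]=0 (border '')
j=8 s[j]='b': π[8]=1 (border 'b')
j=9 s[j]='c': π[9]=2 (border 'bc')
j=10 s[j]='d': k: 2→0; π[10]=0 (border '')
j=11 s[j]='c': π[11]=0 (border '')
j=12 s[j]='b': π[12]=1 (border 'b')
j=13 s[j]='a': k: 1→0; π[13]=0 (border '')
j=14 s[j]='d': π[14]=0 (border '')
j=15 s[j]='d': π[15]=0 (border '')
j=16 s[j]='c': π[16]=0 (border '')
j=17 s[j]='a': π[17]=0 (border '')
j=18 s[j]='b': π[18]=1 (border 'b')
j=19 s[j]='c': π[19]=2 (border 'bc')
j=20 s[j]='b': π[20]=3 (border 'bcb')
j=21 s[j]='d': k: 3→1→0; π[21]=0 (border '')
j=22 s[j]='a': π[22]=0 (border '')
j=23 s[j]='d': π[23]=0 (border '')
j=24 s[j]='a': π[24]=0 (border '')
j=25 s[j]='a': π[25]=0 (border '')
j=26 s[j]='d': π[26]=0 (border '')
j=27 s[j]='b': π[27]=1 (border 'b')
j=28 s[j]='c': π[28]=2 (border 'bc')
j=29 s[j]='d': k: 2→0; π[29]=0 (border '')
j=30 s[j]='c': π[30]=0 (border '')

[0, 0, 1, 0, 0, 0, 0, 0, 1, 2, 0, 0, 1, 0, 0, 0, 0, 0, 1, 2, 3, 0, 0, 0, 0, 0, 0, 1, 2, 0, 0]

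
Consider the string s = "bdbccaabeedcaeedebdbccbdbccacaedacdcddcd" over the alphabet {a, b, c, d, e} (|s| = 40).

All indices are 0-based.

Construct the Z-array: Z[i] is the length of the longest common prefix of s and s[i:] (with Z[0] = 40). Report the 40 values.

Z[0]=40
i=1: outside box; Z[1]=0
i=2: outside box; Z[2]=1 grow→box=[2,3)
i=3: outside box; Z[3]=0
i=4: outside box; Z[4]=0
i=5: outside box; Z[5]=0
i=6: outside box; Z[6]=0
i=7: outside box; Z[7]=1 grow→box=[7,8)
i=8: outside box; Z[8]=0
i=9: outside box; Z[9]=0
i=10: outside box; Z[10]=0
i=11: outside box; Z[11]=0
i=12: outside box; Z[12]=0
i=13: outside box; Z[13]=0
i=14: outside box; Z[14]=0
i=15: outside box; Z[15]=0
i=16: outside box; Z[16]=0
i=17: outside box; Z[17]=5 grow→box=[17,22)
i=18: min(r-i=4, Z[1]=0)=0; Z[18]=0
i=19: min(r-i=3, Z[2]=1)=1; Z[19]=1
i=20: min(r-i=2, Z[3]=0)=0; Z[20]=0
i=21: min(r-i=1, Z[4]=0)=0; Z[21]=0
i=22: outside box; Z[22]=6 grow→box=[22,28)
i=23: min(r-i=5, Z[1]=0)=0; Z[23]=0
i=24: min(r-i=4, Z[2]=1)=1; Z[24]=1
i=25: min(r-i=3, Z[3]=0)=0; Z[25]=0
i=26: min(r-i=2, Z[4]=0)=0; Z[26]=0
i=27: min(r-i=1, Z[5]=0)=0; Z[27]=0
i=28: outside box; Z[28]=0
i=29: outside box; Z[29]=0
i=30: outside box; Z[30]=0
i=31: outside box; Z[31]=0
i=32: outside box; Z[32]=0
i=33: outside box; Z[33]=0
i=34: outside box; Z[34]=0
i=35: outside box; Z[35]=0
i=36: outside box; Z[36]=0
i=37: outside box; Z[37]=0
i=38: outside box; Z[38]=0
i=39: outside box; Z[39]=0

[40, 0, 1, 0, 0, 0, 0, 1, 0, 0, 0, 0, 0, 0, 0, 0, 0, 5, 0, 1, 0, 0, 6, 0, 1, 0, 0, 0, 0, 0, 0, 0, 0, 0, 0, 0, 0, 0, 0, 0]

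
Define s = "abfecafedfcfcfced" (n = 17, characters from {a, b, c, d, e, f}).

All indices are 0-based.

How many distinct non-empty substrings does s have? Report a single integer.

sorted suffixes:
  #0 SA[0]=0  'abfecafedfcfcfced'
  #1 SA[1]=5  'afedfcfcfced'
  #2 SA[2]=1  'bfecafedfcfcfced'
  #3 SA[3]=4  'cafedfcfcfced'
  #4 SA[4]=14  'ced'
  #5 SA[5]=12  'cfced'
  #6 SA[6]=10  'cfcfced'
  #7 SA[7]=16  'd'
  #8 SA[8]=8  'dfcfcfced'
  #9 SA[9]=3  'ecafedfcfcfced'
  #10 SA[10]=15  'ed'
  #11 SA[11]=7  'edfcfcfced'
  #12 SA[12]=13  'fced'
  #13 SA[13]=11  'fcfced'
  #14 SA[14]=9  'fcfcfced'
  #15 SA[15]=2  'fecafedfcfcfced'
  #16 SA[16]=6  'fedfcfcfced'

SA = [0, 5, 1, 4, 14, 12, 10, 16, 8, 3, 15, 7, 13, 11, 9, 2, 6]
[i] adj suffixes → lcp
  [1] 0/5 → 1 ('a')
  [2] 5/1 → 0 ('')
  [3] 1/4 → 0 ('')
  [4] 4/14 → 1 ('c')
  [5] 14/12 → 1 ('c')
  [6] 12/10 → 3 ('cfc')
  [7] 10/16 → 0 ('')
  [8] 16/8 → 1 ('d')
  [9] 8/3 → 0 ('')
  [10] 3/15 → 1 ('e')
  [11] 15/7 → 2 ('ed')
  [12] 7/13 → 0 ('')
  [13] 13/11 → 2 ('fc')
  [14] 11/9 → 4 ('fcfc')
  [15] 9/2 → 1 ('f')
  [16] 2/6 → 2 ('fe')

n(n+1)/2 = 17·18/2 = 153
Σ LCP = 0 + 1 + 0 + 0 + 1 + 1 + 3 + 0 + 1 + 0 + 1 + 2 + 0 + 2 + 4 + 1 + 2 = 19
distinct = 153 − 19 = 134

134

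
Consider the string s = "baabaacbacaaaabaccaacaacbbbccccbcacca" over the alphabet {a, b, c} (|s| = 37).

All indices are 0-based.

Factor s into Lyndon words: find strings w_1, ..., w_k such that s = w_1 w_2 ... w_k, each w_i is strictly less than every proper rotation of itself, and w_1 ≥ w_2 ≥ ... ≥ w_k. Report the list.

emit factor 1: 'b' (i=0, period=1)
emit factor 2: 'aabaacbac' (i=1, period=9)
emit factor 3: 'aaaabaccaacaacbbbccccbcacc' (i=10, period=26)
emit factor 4: 'a' (i=36, period=1)

["b", "aabaacbac", "aaaabaccaacaacbbbccccbcacc", "a"]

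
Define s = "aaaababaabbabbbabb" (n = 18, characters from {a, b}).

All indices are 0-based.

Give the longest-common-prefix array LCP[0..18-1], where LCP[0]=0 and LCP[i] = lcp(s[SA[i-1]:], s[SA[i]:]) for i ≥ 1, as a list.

[0, 3, 2, 3, 1, 3, 2, 3, 3, 0, 1, 2, 3, 4, 1, 2, 5, 2]

sorted suffixes:
  #0 SA[0]=0  'aaaababaabbabbbabb'
  #1 SA[1]=1  'aaababaabbabbbabb'
  #2 SA[2]=2  'aababaabbabbbabb'
  #3 SA[3]=7  'aabbabbbabb'
  #4 SA[4]=5  'abaabbabbbabb'
  #5 SA[5]=3  'ababaabbabbbabb'
  #6 SA[6]=15  'abb'
  #7 SA[7]=8  'abbabbbabb'
  #8 SA[8]=11  'abbbabb'
  #9 SA[9]=17  'b'
  #10 SA[10]=6  'baabbabbbabb'
  #11 SA[11]=4  'babaabbabbbabb'
  #12 SA[12]=14  'babb'
  #13 SA[13]=10  'babbbabb'
  #14 SA[14]=16  'bb'
  #15 SA[15]=13  'bbabb'
  #16 SA[16]=9  'bbabbbabb'
  #17 SA[17]=12  'bbbabb'

SA = [0, 1, 2, 7, 5, 3, 15, 8, 11, 17, 6, 4, 14, 10, 16, 13, 9, 12]
[i] adj suffixes → lcp
  [1] 0/1 → 3 ('aaa')
  [2] 1/2 → 2 ('aa')
  [3] 2/7 → 3 ('aab')
  [4] 7/5 → 1 ('a')
  [5] 5/3 → 3 ('aba')
  [6] 3/15 → 2 ('ab')
  [7] 15/8 → 3 ('abb')
  [8] 8/11 → 3 ('abb')
  [9] 11/17 → 0 ('')
  [10] 17/6 → 1 ('b')
  [11] 6/4 → 2 ('ba')
  [12] 4/14 → 3 ('bab')
  [13] 14/10 → 4 ('babb')
  [14] 10/16 → 1 ('b')
  [15] 16/13 → 2 ('bb')
  [16] 13/9 → 5 ('bbabb')
  [17] 9/12 → 2 ('bb')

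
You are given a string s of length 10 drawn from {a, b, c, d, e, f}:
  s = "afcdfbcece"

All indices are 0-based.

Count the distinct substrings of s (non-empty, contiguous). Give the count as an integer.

50

rank | idx | suffix
   0 |   0 | afcdfbcece
   1 |   5 | bcece
   2 |   2 | cdfbcece
   3 |   8 | ce
   4 |   6 | cece
   5 |   3 | dfbcece
   6 |   9 | e
   7 |   7 | ece
   8 |   4 | fbcece
   9 |   1 | fcdfbcece

SA = [0, 5, 2, 8, 6, 3, 9, 7, 4, 1]
rank  pair      lcp
   1  s[0:],s[5:]  0  ''
   2  s[5:],s[2:]  0  ''
   3  s[2:],s[8:]  1  'c'
   4  s[8:],s[6:]  2  'ce'
   5  s[6:],s[3:]  0  ''
   6  s[3:],s[9:]  0  ''
   7  s[9:],s[7:]  1  'e'
   8  s[7:],s[4:]  0  ''
   9  s[4:],s[1:]  1  'f'

n(n+1)/2 = 10·11/2 = 55
Σ LCP = 0 + 0 + 0 + 1 + 2 + 0 + 0 + 1 + 0 + 1 = 5
distinct = 55 − 5 = 50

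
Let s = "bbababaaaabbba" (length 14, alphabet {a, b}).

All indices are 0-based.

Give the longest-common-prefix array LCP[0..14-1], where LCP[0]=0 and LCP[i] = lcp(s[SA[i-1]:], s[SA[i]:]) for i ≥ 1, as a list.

rank→(start, suffix):
  0 → (13, 'a')
  1 → (6, 'aaaabbba')
  2 → (7, 'aaabbba')
  3 → (8, 'aabbba')
  4 → (4, 'abaaaabbba')
  5 → (2, 'ababaaaabbba')
  6 → (9, 'abbba')
  7 → (12, 'ba')
  8 → (5, 'baaaabbba')
  9 → (3, 'babaaaabbba')
  10 → (1, 'bababaaaabbba')
  11 → (11, 'bba')
  12 → (0, 'bbababaaaabbba')
  13 → (10, 'bbba')

SA = [13, 6, 7, 8, 4, 2, 9, 12, 5, 3, 1, 11, 0, 10]
i: (SA[i-1],SA[i]) lcp shared
  1: (13,6) 1 'a'
  2: (6,7) 3 'aaa'
  3: (7,8) 2 'aa'
  4: (8,4) 1 'a'
  5: (4,2) 3 'aba'
  6: (2,9) 2 'ab'
  7: (9,12) 0 ''
  8: (12,5) 2 'ba'
  9: (5,3) 2 'ba'
  10: (3,1) 4 'baba'
  11: (1,11) 1 'b'
  12: (11,0) 3 'bba'
  13: (0,10) 2 'bb'

[0, 1, 3, 2, 1, 3, 2, 0, 2, 2, 4, 1, 3, 2]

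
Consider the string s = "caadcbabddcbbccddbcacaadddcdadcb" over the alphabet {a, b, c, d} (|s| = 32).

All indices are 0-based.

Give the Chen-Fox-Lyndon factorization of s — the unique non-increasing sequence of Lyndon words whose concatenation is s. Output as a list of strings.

emit factor 1: 'c' (i=0, period=1)
emit factor 2: 'aadcbabddcbbccddbcacaadddcdadcb' (i=1, period=31)

["c", "aadcbabddcbbccddbcacaadddcdadcb"]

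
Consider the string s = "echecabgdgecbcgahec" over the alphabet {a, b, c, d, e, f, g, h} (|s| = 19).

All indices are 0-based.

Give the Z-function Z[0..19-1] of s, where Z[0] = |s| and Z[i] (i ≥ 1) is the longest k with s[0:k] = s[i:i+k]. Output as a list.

Z[0]=19
i=1: i≥r, start 0; Z[1]=0
i=2: i≥r, start 0; Z[2]=0
i=3: i≥r, start 0; Z[3]=2 extend→box=[3,5)
i=4: min(r-i=1, Z[1]=0)=0; Z[4]=0
i=5: i≥r, start 0; Z[5]=0
i=6: i≥r, start 0; Z[6]=0
i=7: i≥r, start 0; Z[7]=0
i=8: i≥r, start 0; Z[8]=0
i=9: i≥r, start 0; Z[9]=0
i=10: i≥r, start 0; Z[10]=2 extend→box=[10,12)
i=11: min(r-i=1, Z[1]=0)=0; Z[11]=0
i=12: i≥r, start 0; Z[12]=0
i=13: i≥r, start 0; Z[13]=0
i=14: i≥r, start 0; Z[14]=0
i=15: i≥r, start 0; Z[15]=0
i=16: i≥r, start 0; Z[16]=0
i=17: i≥r, start 0; Z[17]=2 extend→box=[17,19)
i=18: min(r-i=1, Z[1]=0)=0; Z[18]=0

[19, 0, 0, 2, 0, 0, 0, 0, 0, 0, 2, 0, 0, 0, 0, 0, 0, 2, 0]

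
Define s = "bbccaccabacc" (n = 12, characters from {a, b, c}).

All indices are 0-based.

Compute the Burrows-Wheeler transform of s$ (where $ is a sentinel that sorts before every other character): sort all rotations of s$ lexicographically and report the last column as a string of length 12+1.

ccbca$bcccaab

rank  rotation       last
    0  $bbccaccabacc  c
    1  abacc$bbccacc  c
    2  acc$bbccaccab  b
    3  accabacc$bbcc  c
    4  bacc$bbccacca  a
    5  bbccaccabacc$  $
    6  bccaccabacc$b  b
    7  c$bbccaccabac  c
    8  cabacc$bbccac  c
    9  caccabacc$bbc  c
   10  cc$bbccaccaba  a
   11  ccabacc$bbcca  a
   12  ccaccabacc$bb  b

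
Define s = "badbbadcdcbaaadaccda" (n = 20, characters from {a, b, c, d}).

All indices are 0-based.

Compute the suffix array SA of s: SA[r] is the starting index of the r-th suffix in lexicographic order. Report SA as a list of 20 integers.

sorted suffixes:
  #0 SA[0]=19  'a'
  #1 SA[1]=11  'aaadaccda'
  #2 SA[2]=12  'aadaccda'
  #3 SA[3]=15  'accda'
  #4 SA[4]=13  'adaccda'
  #5 SA[5]=1  'adbbadcdcbaaadaccda'
  #6 SA[6]=5  'adcdcbaaadaccda'
  #7 SA[7]=10  'baaadaccda'
  #8 SA[8]=0  'badbbadcdcbaaadaccda'
  #9 SA[9]=4  'badcdcbaaadaccda'
  #10 SA[10]=3  'bbadcdcbaaadaccda'
  #11 SA[11]=9  'cbaaadaccda'
  #12 SA[12]=16  'ccda'
  #13 SA[13]=17  'cda'
  #14 SA[14]=7  'cdcbaaadaccda'
  #15 SA[15]=18  'da'
  #16 SA[16]=14  'daccda'
  #17 SA[17]=2  'dbbadcdcbaaadaccda'
  #18 SA[18]=8  'dcbaaadaccda'
  #19 SA[19]=6  'dcdcbaaadaccda'

[19, 11, 12, 15, 13, 1, 5, 10, 0, 4, 3, 9, 16, 17, 7, 18, 14, 2, 8, 6]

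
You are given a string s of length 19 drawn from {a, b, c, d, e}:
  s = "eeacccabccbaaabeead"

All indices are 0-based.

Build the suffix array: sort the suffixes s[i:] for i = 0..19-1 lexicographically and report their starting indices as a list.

rank | idx | suffix
   0 |  11 | aaabeead
   1 |  12 | aabeead
   2 |   6 | abccbaaabeead
   3 |  13 | abeead
   4 |   2 | acccabccbaaabeead
   5 |  17 | ad
   6 |  10 | baaabeead
   7 |   7 | bccbaaabeead
   8 |  14 | beead
   9 |   5 | cabccbaaabeead
  10 |   9 | cbaaabeead
  11 |   4 | ccabccbaaabeead
  12 |   8 | ccbaaabeead
  13 |   3 | cccabccbaaabeead
  14 |  18 | d
  15 |   1 | eacccabccbaaabeead
  16 |  16 | ead
  17 |   0 | eeacccabccbaaabeead
  18 |  15 | eead

[11, 12, 6, 13, 2, 17, 10, 7, 14, 5, 9, 4, 8, 3, 18, 1, 16, 0, 15]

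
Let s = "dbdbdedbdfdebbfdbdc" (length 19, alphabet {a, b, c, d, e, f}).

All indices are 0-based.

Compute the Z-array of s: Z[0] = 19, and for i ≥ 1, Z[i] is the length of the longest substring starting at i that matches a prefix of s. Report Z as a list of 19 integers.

Z[0]=19
i=1: fresh scan; Z[1]=0
i=2: fresh scan; Z[2]=3 scan→box=[2,5)
i=3: min(r-i=2, Z[1]=0)=0; Z[3]=0
i=4: min(r-i=1, Z[2]=3)=1; Z[4]=1
i=5: fresh scan; Z[5]=0
i=6: fresh scan; Z[6]=3 scan→box=[6,9)
i=7: min(r-i=2, Z[1]=0)=0; Z[7]=0
i=8: min(r-i=1, Z[2]=3)=1; Z[8]=1
i=9: fresh scan; Z[9]=0
i=10: fresh scan; Z[10]=1 scan→box=[10,11)
i=11: fresh scan; Z[11]=0
i=12: fresh scan; Z[12]=0
i=13: fresh scan; Z[13]=0
i=14: fresh scan; Z[14]=0
i=15: fresh scan; Z[15]=3 scan→box=[15,18)
i=16: min(r-i=2, Z[1]=0)=0; Z[16]=0
i=17: min(r-i=1, Z[2]=3)=1; Z[17]=1
i=18: fresh scan; Z[18]=0

[19, 0, 3, 0, 1, 0, 3, 0, 1, 0, 1, 0, 0, 0, 0, 3, 0, 1, 0]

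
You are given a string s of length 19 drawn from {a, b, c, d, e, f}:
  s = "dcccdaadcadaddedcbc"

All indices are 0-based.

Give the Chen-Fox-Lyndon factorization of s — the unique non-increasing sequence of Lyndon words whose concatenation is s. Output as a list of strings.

["d", "cccd", "aadcadaddedcbc"]

emit factor 1: 'd' (i=0, period=1)
emit factor 2: 'cccd' (i=1, period=4)
emit factor 3: 'aadcadaddedcbc' (i=5, period=14)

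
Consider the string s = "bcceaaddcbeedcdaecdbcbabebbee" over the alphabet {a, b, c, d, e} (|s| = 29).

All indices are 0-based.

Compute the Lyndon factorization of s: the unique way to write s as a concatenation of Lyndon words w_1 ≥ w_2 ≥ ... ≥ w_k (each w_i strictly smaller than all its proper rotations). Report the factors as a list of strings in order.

["bcce", "aaddcbeedcdaecdbcbabebbee"]

emit factor 1: 'bcce' (i=0, period=4)
emit factor 2: 'aaddcbeedcdaecdbcbabebbee' (i=4, period=25)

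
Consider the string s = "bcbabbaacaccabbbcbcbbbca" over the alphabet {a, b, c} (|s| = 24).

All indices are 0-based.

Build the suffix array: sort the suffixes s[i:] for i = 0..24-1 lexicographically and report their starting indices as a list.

rank | idx | suffix
   0 |  23 | a
   1 |   6 | aacaccabbbcbcbbbca
   2 |   3 | abbaacaccabbbcbcbbbca
   3 |  12 | abbbcbcbbbca
   4 |   7 | acaccabbbcbcbbbca
   5 |   9 | accabbbcbcbbbca
   6 |   5 | baacaccabbbcbcbbbca
   7 |   2 | babbaacaccabbbcbcbbbca
   8 |   4 | bbaacaccabbbcbcbbbca
   9 |  19 | bbbca
  10 |  13 | bbbcbcbbbca
  11 |  20 | bbca
  12 |  14 | bbcbcbbbca
  13 |  21 | bca
  14 |   0 | bcbabbaacaccabbbcbcbbbca
  15 |  17 | bcbbbca
  16 |  15 | bcbcbbbca
  17 |  22 | ca
  18 |  11 | cabbbcbcbbbca
  19 |   8 | caccabbbcbcbbbca
  20 |   1 | cbabbaacaccabbbcbcbbbca
  21 |  18 | cbbbca
  22 |  16 | cbcbbbca
  23 |  10 | ccabbbcbcbbbca

[23, 6, 3, 12, 7, 9, 5, 2, 4, 19, 13, 20, 14, 21, 0, 17, 15, 22, 11, 8, 1, 18, 16, 10]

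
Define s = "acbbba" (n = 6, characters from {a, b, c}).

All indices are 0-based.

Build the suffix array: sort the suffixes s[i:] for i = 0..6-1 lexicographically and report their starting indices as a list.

rank | idx | suffix
   0 |   5 | a
   1 |   0 | acbbba
   2 |   4 | ba
   3 |   3 | bba
   4 |   2 | bbba
   5 |   1 | cbbba

[5, 0, 4, 3, 2, 1]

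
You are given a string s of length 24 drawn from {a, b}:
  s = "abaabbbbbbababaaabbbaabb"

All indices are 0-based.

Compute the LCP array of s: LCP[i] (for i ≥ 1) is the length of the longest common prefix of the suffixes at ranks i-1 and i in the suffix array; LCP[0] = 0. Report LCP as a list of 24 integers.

[0, 2, 4, 5, 1, 4, 3, 2, 3, 4, 0, 1, 3, 5, 2, 4, 1, 2, 3, 2, 4, 3, 4, 5]

rank→(start, suffix):
  0 → (14, 'aaabbbaabb')
  1 → (20, 'aabb')
  2 → (15, 'aabbbaabb')
  3 → (2, 'aabbbbbbababaaabbbaabb')
  4 → (12, 'abaaabbbaabb')
  5 → (0, 'abaabbbbbbababaaabbbaabb')
  6 → (10, 'ababaaabbbaabb')
  7 → (21, 'abb')
  8 → (16, 'abbbaabb')
  9 → (3, 'abbbbbbababaaabbbaabb')
  10 → (23, 'b')
  11 → (13, 'baaabbbaabb')
  12 → (19, 'baabb')
  13 → (1, 'baabbbbbbababaaabbbaabb')
  14 → (11, 'babaaabbbaabb')
  15 → (9, 'bababaaabbbaabb')
  16 → (22, 'bb')
  17 → (18, 'bbaabb')
  18 → (8, 'bbababaaabbbaabb')
  19 → (17, 'bbbaabb')
  20 → (7, 'bbbababaaabbbaabb')
  21 → (6, 'bbbbababaaabbbaabb')
  22 → (5, 'bbbbbababaaabbbaabb')
  23 → (4, 'bbbbbbababaaabbbaabb')

SA = [14, 20, 15, 2, 12, 0, 10, 21, 16, 3, 23, 13, 19, 1, 11, 9, 22, 18, 8, 17, 7, 6, 5, 4]
rank  pair      lcp
   1  s[14:],s[20:]  2  'aa'
   2  s[20:],s[15:]  4  'aabb'
   3  s[15:],s[2:]  5  'aabbb'
   4  s[2:],s[12:]  1  'a'
   5  s[12:],s[0:]  4  'abaa'
   6  s[0:],s[10:]  3  'aba'
   7  s[10:],s[21:]  2  'ab'
   8  s[21:],s[16:]  3  'abb'
   9  s[16:],s[3:]  4  'abbb'
  10  s[3:],s[23:]  0  ''
  11  s[23:],s[13:]  1  'b'
  12  s[13:],s[19:]  3  'baa'
  13  s[19:],s[1:]  5  'baabb'
  14  s[1:],s[11:]  2  'ba'
  15  s[11:],s[9:]  4  'baba'
  16  s[9:],s[22:]  1  'b'
  17  s[22:],s[18:]  2  'bb'
  18  s[18:],s[8:]  3  'bba'
  19  s[8:],s[17:]  2  'bb'
  20  s[17:],s[7:]  4  'bbba'
  21  s[7:],s[6:]  3  'bbb'
  22  s[6:],s[5:]  4  'bbbb'
  23  s[5:],s[4:]  5  'bbbbb'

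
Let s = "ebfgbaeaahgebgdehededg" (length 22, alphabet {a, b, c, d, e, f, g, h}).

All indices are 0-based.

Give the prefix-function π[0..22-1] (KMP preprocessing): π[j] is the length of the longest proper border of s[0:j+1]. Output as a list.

[0, 0, 0, 0, 0, 0, 1, 0, 0, 0, 0, 1, 2, 0, 0, 1, 0, 1, 0, 1, 0, 0]

π[0] = 0
j=1 s[j]='b': π[1]=0 (border '')
j=2 s[j]='f': π[2]=0 (border '')
j=3 s[j]='g': π[3]=0 (border '')
j=4 s[j]='b': π[4]=0 (border '')
j=5 s[j]='a': π[5]=0 (border '')
j=6 s[j]='e': π[6]=1 (border 'e')
j=7 s[j]='a': k: 1→0; π[7]=0 (border '')
j=8 s[j]='a': π[8]=0 (border '')
j=9 s[j]='h': π[9]=0 (border '')
j=10 s[j]='g': π[10]=0 (border '')
j=11 s[j]='e': π[11]=1 (border 'e')
j=12 s[j]='b': π[12]=2 (border 'eb')
j=13 s[j]='g': k: 2→0; π[13]=0 (border '')
j=14 s[j]='d': π[14]=0 (border '')
j=15 s[j]='e': π[15]=1 (border 'e')
j=16 s[j]='h': k: 1→0; π[16]=0 (border '')
j=17 s[j]='e': π[17]=1 (border 'e')
j=18 s[j]='d': k: 1→0; π[18]=0 (border '')
j=19 s[j]='e': π[19]=1 (border 'e')
j=20 s[j]='d': k: 1→0; π[20]=0 (border '')
j=21 s[j]='g': π[21]=0 (border '')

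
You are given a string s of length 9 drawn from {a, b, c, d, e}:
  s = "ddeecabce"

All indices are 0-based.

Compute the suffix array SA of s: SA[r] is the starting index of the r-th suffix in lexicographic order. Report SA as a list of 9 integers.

sorted suffixes:
  #0 SA[0]=5  'abce'
  #1 SA[1]=6  'bce'
  #2 SA[2]=4  'cabce'
  #3 SA[3]=7  'ce'
  #4 SA[4]=0  'ddeecabce'
  #5 SA[5]=1  'deecabce'
  #6 SA[6]=8  'e'
  #7 SA[7]=3  'ecabce'
  #8 SA[8]=2  'eecabce'

[5, 6, 4, 7, 0, 1, 8, 3, 2]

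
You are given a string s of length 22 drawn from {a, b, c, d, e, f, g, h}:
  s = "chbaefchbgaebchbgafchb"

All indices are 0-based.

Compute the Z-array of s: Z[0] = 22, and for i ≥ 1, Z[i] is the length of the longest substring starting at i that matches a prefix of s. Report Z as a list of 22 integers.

[22, 0, 0, 0, 0, 0, 3, 0, 0, 0, 0, 0, 0, 3, 0, 0, 0, 0, 0, 3, 0, 0]

Z[0]=22
i=1: i≥r, start 0; Z[1]=0
i=2: i≥r, start 0; Z[2]=0
i=3: i≥r, start 0; Z[3]=0
i=4: i≥r, start 0; Z[4]=0
i=5: i≥r, start 0; Z[5]=0
i=6: i≥r, start 0; Z[6]=3 grow→box=[6,9)
i=7: min(r-i=2, Z[1]=0)=0; Z[7]=0
i=8: min(r-i=1, Z[2]=0)=0; Z[8]=0
i=9: i≥r, start 0; Z[9]=0
i=10: i≥r, start 0; Z[10]=0
i=11: i≥r, start 0; Z[11]=0
i=12: i≥r, start 0; Z[12]=0
i=13: i≥r, start 0; Z[13]=3 grow→box=[13,16)
i=14: min(r-i=2, Z[1]=0)=0; Z[14]=0
i=15: min(r-i=1, Z[2]=0)=0; Z[15]=0
i=16: i≥r, start 0; Z[16]=0
i=17: i≥r, start 0; Z[17]=0
i=18: i≥r, start 0; Z[18]=0
i=19: i≥r, start 0; Z[19]=3 grow→box=[19,22)
i=20: min(r-i=2, Z[1]=0)=0; Z[20]=0
i=21: min(r-i=1, Z[2]=0)=0; Z[21]=0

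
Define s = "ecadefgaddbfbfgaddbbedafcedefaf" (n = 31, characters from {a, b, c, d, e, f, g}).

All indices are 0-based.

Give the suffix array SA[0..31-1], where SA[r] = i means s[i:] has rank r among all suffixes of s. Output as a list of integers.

sorted suffixes:
  #0 SA[0]=15  'addbbedafcedefaf'
  #1 SA[1]=7  'addbfbfgaddbbedafcedefaf'
  #2 SA[2]=2  'adefgaddbfbfgaddbbedafcedefaf'
  #3 SA[3]=29  'af'
  #4 SA[4]=22  'afcedefaf'
  #5 SA[5]=18  'bbedafcedefaf'
  #6 SA[6]=19  'bedafcedefaf'
  #7 SA[7]=10  'bfbfgaddbbedafcedefaf'
  #8 SA[8]=12  'bfgaddbbedafcedefaf'
  #9 SA[9]=1  'cadefgaddbfbfgaddbbedafcedefaf'
  #10 SA[10]=24  'cedefaf'
  #11 SA[11]=21  'dafcedefaf'
  #12 SA[12]=17  'dbbedafcedefaf'
  #13 SA[13]=9  'dbfbfgaddbbedafcedefaf'
  #14 SA[14]=16  'ddbbedafcedefaf'
  #15 SA[15]=8  'ddbfbfgaddbbedafcedefaf'
  #16 SA[16]=26  'defaf'
  #17 SA[17]=3  'defgaddbfbfgaddbbedafcedefaf'
  #18 SA[18]=0  'ecadefgaddbfbfgaddbbedafcedefaf'
  #19 SA[19]=20  'edafcedefaf'
  #20 SA[20]=25  'edefaf'
  #21 SA[21]=27  'efaf'
  #22 SA[22]=4  'efgaddbfbfgaddbbedafcedefaf'
  #23 SA[23]=30  'f'
  #24 SA[24]=28  'faf'
  #25 SA[25]=11  'fbfgaddbbedafcedefaf'
  #26 SA[26]=23  'fcedefaf'
  #27 SA[27]=13  'fgaddbbedafcedefaf'
  #28 SA[28]=5  'fgaddbfbfgaddbbedafcedefaf'
  #29 SA[29]=14  'gaddbbedafcedefaf'
  #30 SA[30]=6  'gaddbfbfgaddbbedafcedefaf'

[15, 7, 2, 29, 22, 18, 19, 10, 12, 1, 24, 21, 17, 9, 16, 8, 26, 3, 0, 20, 25, 27, 4, 30, 28, 11, 23, 13, 5, 14, 6]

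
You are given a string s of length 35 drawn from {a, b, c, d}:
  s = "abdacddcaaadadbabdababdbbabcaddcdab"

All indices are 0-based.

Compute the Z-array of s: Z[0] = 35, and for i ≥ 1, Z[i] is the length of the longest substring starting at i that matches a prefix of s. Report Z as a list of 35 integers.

Z[0]=35
i=1: outside box; Z[1]=0
i=2: outside box; Z[2]=0
i=3: outside box; Z[3]=1 extend→box=[3,4)
i=4: outside box; Z[4]=0
i=5: outside box; Z[5]=0
i=6: outside box; Z[6]=0
i=7: outside box; Z[7]=0
i=8: outside box; Z[8]=1 extend→box=[8,9)
i=9: outside box; Z[9]=1 extend→box=[9,10)
i=10: outside box; Z[10]=1 extend→box=[10,11)
i=11: outside box; Z[11]=0
i=12: outside box; Z[12]=1 extend→box=[12,13)
i=13: outside box; Z[13]=0
i=14: outside box; Z[14]=0
i=15: outside box; Z[15]=4 extend→box=[15,19)
i=16: min(r-i=3, Z[1]=0)=0; Z[16]=0
i=17: min(r-i=2, Z[2]=0)=0; Z[17]=0
i=18: min(r-i=1, Z[3]=1)=1; Z[18]=2 extend→box=[18,20)
i=19: min(r-i=1, Z[1]=0)=0; Z[19]=0
i=20: outside box; Z[20]=3 extend→box=[20,23)
i=21: min(r-i=2, Z[1]=0)=0; Z[21]=0
i=22: min(r-i=1, Z[2]=0)=0; Z[22]=0
i=23: outside box; Z[23]=0
i=24: outside box; Z[24]=0
i=25: outside box; Z[25]=2 extend→box=[25,27)
i=26: min(r-i=1, Z[1]=0)=0; Z[26]=0
i=27: outside box; Z[27]=0
i=28: outside box; Z[28]=1 extend→box=[28,29)
i=29: outside box; Z[29]=0
i=30: outside box; Z[30]=0
i=31: outside box; Z[31]=0
i=32: outside box; Z[32]=0
i=33: outside box; Z[33]=2 extend→box=[33,35)
i=34: min(r-i=1, Z[1]=0)=0; Z[34]=0

[35, 0, 0, 1, 0, 0, 0, 0, 1, 1, 1, 0, 1, 0, 0, 4, 0, 0, 2, 0, 3, 0, 0, 0, 0, 2, 0, 0, 1, 0, 0, 0, 0, 2, 0]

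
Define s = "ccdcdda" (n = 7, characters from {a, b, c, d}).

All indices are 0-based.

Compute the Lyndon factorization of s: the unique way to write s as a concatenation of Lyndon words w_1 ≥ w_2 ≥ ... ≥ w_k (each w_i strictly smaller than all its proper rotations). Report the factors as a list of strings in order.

emit factor 1: 'ccdcdd' (i=0, period=6)
emit factor 2: 'a' (i=6, period=1)

["ccdcdd", "a"]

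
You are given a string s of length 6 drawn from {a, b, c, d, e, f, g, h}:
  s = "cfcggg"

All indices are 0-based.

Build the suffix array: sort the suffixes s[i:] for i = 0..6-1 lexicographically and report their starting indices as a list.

[0, 2, 1, 5, 4, 3]

rank→(start, suffix):
  0 → (0, 'cfcggg')
  1 → (2, 'cggg')
  2 → (1, 'fcggg')
  3 → (5, 'g')
  4 → (4, 'gg')
  5 → (3, 'ggg')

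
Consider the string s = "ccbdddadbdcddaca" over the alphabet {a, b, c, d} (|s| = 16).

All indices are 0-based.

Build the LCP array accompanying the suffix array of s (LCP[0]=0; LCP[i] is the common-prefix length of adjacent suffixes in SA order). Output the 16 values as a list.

[0, 1, 1, 0, 2, 0, 1, 1, 1, 0, 2, 1, 1, 1, 3, 2]

sorted suffixes:
  #0 SA[0]=15  'a'
  #1 SA[1]=13  'aca'
  #2 SA[2]=6  'adbdcddaca'
  #3 SA[3]=8  'bdcddaca'
  #4 SA[4]=2  'bdddadbdcddaca'
  #5 SA[5]=14  'ca'
  #6 SA[6]=1  'cbdddadbdcddaca'
  #7 SA[7]=0  'ccbdddadbdcddaca'
  #8 SA[8]=10  'cddaca'
  #9 SA[9]=12  'daca'
  #10 SA[10]=5  'dadbdcddaca'
  #11 SA[11]=7  'dbdcddaca'
  #12 SA[12]=9  'dcddaca'
  #13 SA[13]=11  'ddaca'
  #14 SA[14]=4  'ddadbdcddaca'
  #15 SA[15]=3  'dddadbdcddaca'

SA = [15, 13, 6, 8, 2, 14, 1, 0, 10, 12, 5, 7, 9, 11, 4, 3]
[i] adj suffixes → lcp
  [1] 15/13 → 1 ('a')
  [2] 13/6 → 1 ('a')
  [3] 6/8 → 0 ('')
  [4] 8/2 → 2 ('bd')
  [5] 2/14 → 0 ('')
  [6] 14/1 → 1 ('c')
  [7] 1/0 → 1 ('c')
  [8] 0/10 → 1 ('c')
  [9] 10/12 → 0 ('')
  [10] 12/5 → 2 ('da')
  [11] 5/7 → 1 ('d')
  [12] 7/9 → 1 ('d')
  [13] 9/11 → 1 ('d')
  [14] 11/4 → 3 ('dda')
  [15] 4/3 → 2 ('dd')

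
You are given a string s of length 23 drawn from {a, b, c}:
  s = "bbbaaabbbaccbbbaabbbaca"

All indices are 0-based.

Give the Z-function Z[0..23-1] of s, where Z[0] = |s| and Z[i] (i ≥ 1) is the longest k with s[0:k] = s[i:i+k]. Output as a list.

Z[0]=23
i=1: fresh scan; Z[1]=2 extend→box=[1,3)
i=2: min(r-i=1, Z[1]=2)=1; Z[2]=1
i=3: fresh scan; Z[3]=0
i=4: fresh scan; Z[4]=0
i=5: fresh scan; Z[5]=0
i=6: fresh scan; Z[6]=4 extend→box=[6,10)
i=7: min(r-i=3, Z[1]=2)=2; Z[7]=2
i=8: min(r-i=2, Z[2]=1)=1; Z[8]=1
i=9: min(r-i=1, Z[3]=0)=0; Z[9]=0
i=10: fresh scan; Z[10]=0
i=11: fresh scan; Z[11]=0
i=12: fresh scan; Z[12]=5 extend→box=[12,17)
i=13: min(r-i=4, Z[1]=2)=2; Z[13]=2
i=14: min(r-i=3, Z[2]=1)=1; Z[14]=1
i=15: min(r-i=2, Z[3]=0)=0; Z[15]=0
i=16: min(r-i=1, Z[4]=0)=0; Z[16]=0
i=17: fresh scan; Z[17]=4 extend→box=[17,21)
i=18: min(r-i=3, Z[1]=2)=2; Z[18]=2
i=19: min(r-i=2, Z[2]=1)=1; Z[19]=1
i=20: min(r-i=1, Z[3]=0)=0; Z[20]=0
i=21: fresh scan; Z[21]=0
i=22: fresh scan; Z[22]=0

[23, 2, 1, 0, 0, 0, 4, 2, 1, 0, 0, 0, 5, 2, 1, 0, 0, 4, 2, 1, 0, 0, 0]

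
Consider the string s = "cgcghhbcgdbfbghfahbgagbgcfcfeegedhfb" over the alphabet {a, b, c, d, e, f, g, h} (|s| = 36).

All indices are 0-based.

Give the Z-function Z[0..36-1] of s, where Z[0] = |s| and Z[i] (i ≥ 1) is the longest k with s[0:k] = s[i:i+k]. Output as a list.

[36, 0, 2, 0, 0, 0, 0, 2, 0, 0, 0, 0, 0, 0, 0, 0, 0, 0, 0, 0, 0, 0, 0, 0, 1, 0, 1, 0, 0, 0, 0, 0, 0, 0, 0, 0]

Z[0]=36
i=1: fresh scan; Z[1]=0
i=2: fresh scan; Z[2]=2 scan→box=[2,4)
i=3: min(r-i=1, Z[1]=0)=0; Z[3]=0
i=4: fresh scan; Z[4]=0
i=5: fresh scan; Z[5]=0
i=6: fresh scan; Z[6]=0
i=7: fresh scan; Z[7]=2 scan→box=[7,9)
i=8: min(r-i=1, Z[1]=0)=0; Z[8]=0
i=9: fresh scan; Z[9]=0
i=10: fresh scan; Z[10]=0
i=11: fresh scan; Z[11]=0
i=12: fresh scan; Z[12]=0
i=13: fresh scan; Z[13]=0
i=14: fresh scan; Z[14]=0
i=15: fresh scan; Z[15]=0
i=16: fresh scan; Z[16]=0
i=17: fresh scan; Z[17]=0
i=18: fresh scan; Z[18]=0
i=19: fresh scan; Z[19]=0
i=20: fresh scan; Z[20]=0
i=21: fresh scan; Z[21]=0
i=22: fresh scan; Z[22]=0
i=23: fresh scan; Z[23]=0
i=24: fresh scan; Z[24]=1 scan→box=[24,25)
i=25: fresh scan; Z[25]=0
i=26: fresh scan; Z[26]=1 scan→box=[26,27)
i=27: fresh scan; Z[27]=0
i=28: fresh scan; Z[28]=0
i=29: fresh scan; Z[29]=0
i=30: fresh scan; Z[30]=0
i=31: fresh scan; Z[31]=0
i=32: fresh scan; Z[32]=0
i=33: fresh scan; Z[33]=0
i=34: fresh scan; Z[34]=0
i=35: fresh scan; Z[35]=0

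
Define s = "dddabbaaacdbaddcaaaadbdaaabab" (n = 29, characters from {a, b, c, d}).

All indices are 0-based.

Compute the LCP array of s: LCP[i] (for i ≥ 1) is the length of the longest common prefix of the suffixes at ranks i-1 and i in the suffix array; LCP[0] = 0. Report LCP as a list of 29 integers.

sorted suffixes:
  #0 SA[0]=16  'aaaadbdaaabab'
  #1 SA[1]=23  'aaabab'
  #2 SA[2]=6  'aaacdbaddcaaaadbdaaabab'
  #3 SA[3]=17  'aaadbdaaabab'
  #4 SA[4]=24  'aabab'
  #5 SA[5]=7  'aacdbaddcaaaadbdaaabab'
  #6 SA[6]=18  'aadbdaaabab'
  #7 SA[7]=27  'ab'
  #8 SA[8]=25  'abab'
  #9 SA[9]=3  'abbaaacdbaddcaaaadbdaaabab'
  #10 SA[10]=8  'acdbaddcaaaadbdaaabab'
  #11 SA[11]=19  'adbdaaabab'
  #12 SA[12]=12  'addcaaaadbdaaabab'
  #13 SA[13]=28  'b'
  #14 SA[14]=5  'baaacdbaddcaaaadbdaaabab'
  #15 SA[15]=26  'bab'
  #16 SA[16]=11  'baddcaaaadbdaaabab'
  #17 SA[17]=4  'bbaaacdbaddcaaaadbdaaabab'
  #18 SA[18]=21  'bdaaabab'
  #19 SA[19]=15  'caaaadbdaaabab'
  #20 SA[20]=9  'cdbaddcaaaadbdaaabab'
  #21 SA[21]=22  'daaabab'
  #22 SA[22]=2  'dabbaaacdbaddcaaaadbdaaabab'
  #23 SA[23]=10  'dbaddcaaaadbdaaabab'
  #24 SA[24]=20  'dbdaaabab'
  #25 SA[25]=14  'dcaaaadbdaaabab'
  #26 SA[26]=1  'ddabbaaacdbaddcaaaadbdaaabab'
  #27 SA[27]=13  'ddcaaaadbdaaabab'
  #28 SA[28]=0  'dddabbaaacdbaddcaaaadbdaaabab'

SA = [16, 23, 6, 17, 24, 7, 18, 27, 25, 3, 8, 19, 12, 28, 5, 26, 11, 4, 21, 15, 9, 22, 2, 10, 20, 14, 1, 13, 0]
rank  pair      lcp
   1  s[16:],s[23:]  3  'aaa'
   2  s[23:],s[6:]  3  'aaa'
   3  s[6:],s[17:]  3  'aaa'
   4  s[17:],s[24:]  2  'aa'
   5  s[24:],s[7:]  2  'aa'
   6  s[7:],s[18:]  2  'aa'
   7  s[18:],s[27:]  1  'a'
   8  s[27:],s[25:]  2  'ab'
   9  s[25:],s[3:]  2  'ab'
  10  s[3:],s[8:]  1  'a'
  11  s[8:],s[19:]  1  'a'
  12  s[19:],s[12:]  2  'ad'
  13  s[12:],s[28:]  0  ''
  14  s[28:],s[5:]  1  'b'
  15  s[5:],s[26:]  2  'ba'
  16  s[26:],s[11:]  2  'ba'
  17  s[11:],s[4:]  1  'b'
  18  s[4:],s[21:]  1  'b'
  19  s[21:],s[15:]  0  ''
  20  s[15:],s[9:]  1  'c'
  21  s[9:],s[22:]  0  ''
  22  s[22:],s[2:]  2  'da'
  23  s[2:],s[10:]  1  'd'
  24  s[10:],s[20:]  2  'db'
  25  s[20:],s[14:]  1  'd'
  26  s[14:],s[1:]  1  'd'
  27  s[1:],s[13:]  2  'dd'
  28  s[13:],s[0:]  2  'dd'

[0, 3, 3, 3, 2, 2, 2, 1, 2, 2, 1, 1, 2, 0, 1, 2, 2, 1, 1, 0, 1, 0, 2, 1, 2, 1, 1, 2, 2]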